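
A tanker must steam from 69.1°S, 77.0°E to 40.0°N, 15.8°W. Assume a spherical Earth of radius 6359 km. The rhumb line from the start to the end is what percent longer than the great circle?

2.2%

Great circle: σ = 2.2317 rad → d_gc = Rσ = 14191.5 km
Rhumb: Δφ = +1.9042, Δλ = -1.6197, Δψ = +2.4534, q = Δφ/Δψ = 0.7761 → d_rh = R√(Δφ²+q²Δλ²) = 14509.2 km
Excess = (14509.2 − 14191.5) / 14191.5 = 317.7 / 14191.5 = 2.24% ≈ 2.2%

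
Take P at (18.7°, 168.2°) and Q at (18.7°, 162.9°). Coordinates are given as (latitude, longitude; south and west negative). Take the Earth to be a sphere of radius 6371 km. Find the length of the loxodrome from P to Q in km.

558 km

Δψ = ln[tan(π/4+φ₂/2)/tan(π/4+φ₁/2)] = +0.0000;  Δφ = +0.0000 rad,  Δλ = -0.0925 rad
Δψ ≈ 0 so q = cos φ₁ = 0.9472
d = R·√(Δφ² + q²Δλ²) = 6371·0.08762 = 558 km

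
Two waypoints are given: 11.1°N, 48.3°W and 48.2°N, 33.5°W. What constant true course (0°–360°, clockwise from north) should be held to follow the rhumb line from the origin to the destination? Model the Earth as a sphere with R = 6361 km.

Δψ = ln[tan(π/4+φ₂/2)/tan(π/4+φ₁/2)] = +0.7677
Δλ = +0.2583 rad (taken the short way round)
course = atan2(Δλ, Δψ) = 18.60°

18.6°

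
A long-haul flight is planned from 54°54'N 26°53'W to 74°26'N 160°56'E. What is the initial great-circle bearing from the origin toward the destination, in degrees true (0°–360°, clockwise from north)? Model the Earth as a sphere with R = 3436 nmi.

357.3°

N = sin Δλ·cos φ₂ = -0.0365;  D = cos φ₁ sin φ₂ − sin φ₁ cos φ₂ cos Δλ = +0.7714
initial course = atan2(N, D) = 357.29°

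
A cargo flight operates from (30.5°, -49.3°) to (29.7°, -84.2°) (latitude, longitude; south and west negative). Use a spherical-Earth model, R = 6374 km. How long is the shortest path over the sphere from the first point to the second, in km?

3347 km

cos σ = sin φ₁ sin φ₂ + cos φ₁ cos φ₂ cos Δλ
      = sin(30.50°)sin(29.70°) + cos(30.50°)cos(29.70°)cos(-34.90°) = 0.8653
σ = 30.083° → d = Rσ = 6374·0.52505 = 3347 km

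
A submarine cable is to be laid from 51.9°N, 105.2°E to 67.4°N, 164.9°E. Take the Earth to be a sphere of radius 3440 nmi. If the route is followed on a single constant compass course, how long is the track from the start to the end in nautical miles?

2002 nmi

Δψ = ln[tan(π/4+φ₂/2)/tan(π/4+φ₁/2)] = +0.5470;  Δφ = +0.2705 rad,  Δλ = +1.0420 rad
q = Δφ/Δψ = 0.4946
d = R·√(Δφ² + q²Δλ²) = 3440·0.58200 = 2002 nmi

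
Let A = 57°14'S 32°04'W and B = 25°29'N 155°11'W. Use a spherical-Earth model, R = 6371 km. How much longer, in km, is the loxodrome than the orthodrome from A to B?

570 km

Great circle: cos σ = sin φ₁ sin φ₂ + cos φ₁ cos φ₂ cos Δλ,  σ = 2.2507 rad → d_gc = 14339.2 km
Rhumb line: Δψ = +1.6844, q = Δφ/Δψ = 0.8571, d_rh = R√(Δφ²+q²Δλ²) = 14908.9 km
Excess = 14908.9 − 14339.2 = 569.7 ≈ 570 km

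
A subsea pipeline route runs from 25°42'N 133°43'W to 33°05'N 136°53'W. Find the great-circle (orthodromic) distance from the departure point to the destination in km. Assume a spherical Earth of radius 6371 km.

cos σ = sin φ₁ sin φ₂ + cos φ₁ cos φ₂ cos Δλ
      = sin(25.70°)sin(33.08°) + cos(25.70°)cos(33.08°)cos(-3.17°) = 0.9906
σ = 7.881° → d = Rσ = 6371·0.13754 = 876 km

876 km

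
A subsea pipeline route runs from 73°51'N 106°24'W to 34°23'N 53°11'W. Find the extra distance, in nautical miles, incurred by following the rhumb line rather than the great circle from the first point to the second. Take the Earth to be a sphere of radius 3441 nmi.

71 nmi

Great circle: cos σ = sin φ₁ sin φ₂ + cos φ₁ cos φ₂ cos Δλ,  σ = 0.8232 rad → d_gc = 2832.5 nmi
Rhumb line: Δψ = -1.3131, q = Δφ/Δψ = 0.5246, d_rh = R√(Δφ²+q²Δλ²) = 2903.3 nmi
Excess = 2903.3 − 2832.5 = 70.8 ≈ 71 nmi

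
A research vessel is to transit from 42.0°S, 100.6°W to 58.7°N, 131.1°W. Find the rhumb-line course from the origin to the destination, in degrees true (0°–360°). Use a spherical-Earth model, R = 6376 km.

345.7°

Meridional parts: M(φ₁)=-0.8092, M(φ₂)=+1.2724 → ΔM = +2.0816;  Δλ = -0.5323 rad
tan C = Δλ / ΔM = -0.2557 → C = 345.66°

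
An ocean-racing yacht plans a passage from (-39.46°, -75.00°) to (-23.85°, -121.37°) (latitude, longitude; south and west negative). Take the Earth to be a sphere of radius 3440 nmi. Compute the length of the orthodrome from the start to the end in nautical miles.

2516 nmi

Haversine: a = sin²(Δφ/2)+cos φ₁ cos φ₂ sin²(Δλ/2) = 0.12789;  σ = 2·atan2(√a,√(1−a))
σ = 41.909° → d = Rσ = 3440·0.73144 = 2516 nmi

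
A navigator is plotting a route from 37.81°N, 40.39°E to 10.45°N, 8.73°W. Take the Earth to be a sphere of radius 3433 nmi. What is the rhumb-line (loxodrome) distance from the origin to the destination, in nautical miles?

Δψ = ln[tan(π/4+φ₂/2)/tan(π/4+φ₁/2)] = -0.5304;  Δφ = -0.4775 rad,  Δλ = -0.8573 rad
q = Δφ/Δψ = 0.9003
d = R·√(Δφ² + q²Δλ²) = 3433·0.90764 = 3116 nmi

3116 nmi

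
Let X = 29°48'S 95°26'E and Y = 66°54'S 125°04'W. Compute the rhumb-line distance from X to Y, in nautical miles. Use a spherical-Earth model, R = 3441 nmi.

Δψ = ln[tan(π/4+φ₂/2)/tan(π/4+φ₁/2)] = -1.0426;  Δφ = -0.6475 rad,  Δλ = +2.4347 rad
q = Δφ/Δψ = 0.6211
d = R·√(Δφ² + q²Δλ²) = 3441·1.64494 = 5660 nmi

5660 nmi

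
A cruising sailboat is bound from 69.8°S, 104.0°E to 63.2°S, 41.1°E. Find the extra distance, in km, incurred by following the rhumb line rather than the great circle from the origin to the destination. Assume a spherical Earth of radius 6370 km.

Great circle: cos σ = sin φ₁ sin φ₂ + cos φ₁ cos φ₂ cos Δλ,  σ = 0.4309 rad → d_gc = 2744.56 km
Rhumb line: Δψ = +0.2908, q = Δφ/Δψ = 0.3962, d_rh = R√(Δφ²+q²Δλ²) = 2866.05 km
Excess = 2866.05 − 2744.56 = 121.49 ≈ 121 km

121 km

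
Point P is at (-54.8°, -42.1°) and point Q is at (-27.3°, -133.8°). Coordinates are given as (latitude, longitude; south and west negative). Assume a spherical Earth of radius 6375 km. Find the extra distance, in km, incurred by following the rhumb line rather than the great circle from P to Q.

435 km

Great circle: cos σ = sin φ₁ sin φ₂ + cos φ₁ cos φ₂ cos Δλ,  σ = 1.2030 rad → d_gc = 7668.9 km
Rhumb line: Δψ = +0.6526, q = Δφ/Δψ = 0.7355, d_rh = R√(Δφ²+q²Δλ²) = 8104.2 km
Excess = 8104.2 − 7668.9 = 435.3 ≈ 435 km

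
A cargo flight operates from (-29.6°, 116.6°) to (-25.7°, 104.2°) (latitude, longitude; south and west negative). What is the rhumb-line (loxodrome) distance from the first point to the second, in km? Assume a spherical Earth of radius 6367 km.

Δψ = ln[tan(π/4+φ₂/2)/tan(π/4+φ₁/2)] = +0.0769;  Δφ = +0.0681 rad,  Δλ = -0.2164 rad
q = Δφ/Δψ = 0.8855
d = R·√(Δφ² + q²Δλ²) = 6367·0.20338 = 1295 km

1295 km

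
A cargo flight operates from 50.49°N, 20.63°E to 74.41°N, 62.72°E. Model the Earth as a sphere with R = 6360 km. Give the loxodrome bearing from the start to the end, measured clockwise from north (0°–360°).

37.3°

Meridional parts: M(φ₁)=+1.0241, M(φ₂)=+1.9885 → ΔM = +0.9645;  Δλ = +0.7346 rad
tan C = Δλ / ΔM = +0.7617 → C = 37.29°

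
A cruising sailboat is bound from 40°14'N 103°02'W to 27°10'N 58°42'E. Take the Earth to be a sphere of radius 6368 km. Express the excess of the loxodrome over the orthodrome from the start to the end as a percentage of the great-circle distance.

21.9%

Great circle: σ = 1.9284 rad → d_gc = Rσ = 12280.3 km
Rhumb: Δφ = -0.2281, Δλ = +2.8228, Δψ = -0.2753, q = Δφ/Δψ = 0.8285 → d_rh = R√(Δφ²+q²Δλ²) = 14963.9 km
Excess = (14963.9 − 12280.3) / 12280.3 = 2683.6 / 12280.3 = 21.853% ≈ 21.9%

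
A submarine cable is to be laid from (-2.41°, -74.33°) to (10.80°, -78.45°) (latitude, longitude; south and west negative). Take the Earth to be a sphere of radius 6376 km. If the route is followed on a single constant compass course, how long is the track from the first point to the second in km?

Δψ = ln[tan(π/4+φ₂/2)/tan(π/4+φ₁/2)] = +0.2317;  Δφ = +0.2306 rad,  Δλ = -0.0719 rad
q = Δφ/Δψ = 0.9951
d = R·√(Δφ² + q²Δλ²) = 6376·0.24141 = 1539 km

1539 km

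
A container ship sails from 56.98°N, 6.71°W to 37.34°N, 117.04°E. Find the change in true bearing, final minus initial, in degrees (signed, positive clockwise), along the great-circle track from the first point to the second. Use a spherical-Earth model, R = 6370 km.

+108.6°

At departure: θ₁ = atan2(sin Δλ cos φ₂, cos φ₁ sin φ₂ − sin φ₁ cos φ₂ cos Δλ) = 43.33°
At arrival: θ₂ = atan2(sin Δλ cos φ₁, −cos φ₂ sin φ₁ + sin φ₂ cos φ₁ cos Δλ) = 151.95°
Δθ = θ₂ − θ₁ = +108.6°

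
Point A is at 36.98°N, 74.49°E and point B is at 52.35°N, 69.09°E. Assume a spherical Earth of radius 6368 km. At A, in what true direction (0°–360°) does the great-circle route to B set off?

347.8°

θ = atan2( sin Δλ·cos φ₂ ,  cos φ₁ sin φ₂ − sin φ₁ cos φ₂ cos Δλ )
  = atan2(-0.0575, +0.2667) = 347.84°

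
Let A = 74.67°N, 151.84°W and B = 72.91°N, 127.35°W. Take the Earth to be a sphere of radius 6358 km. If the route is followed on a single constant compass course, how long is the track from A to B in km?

783 km

Δψ = ln[tan(π/4+φ₂/2)/tan(π/4+φ₁/2)] = -0.1101;  Δφ = -0.0307 rad,  Δλ = +0.4274 rad
q = Δφ/Δψ = 0.2789
d = R·√(Δφ² + q²Δλ²) = 6358·0.12310 = 783 km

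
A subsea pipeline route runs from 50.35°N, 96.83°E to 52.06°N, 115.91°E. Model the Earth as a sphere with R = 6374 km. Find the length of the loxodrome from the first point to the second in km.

1343 km

Δψ = ln[tan(π/4+φ₂/2)/tan(π/4+φ₁/2)] = +0.0476;  Δφ = +0.0298 rad,  Δλ = +0.3330 rad
q = Δφ/Δψ = 0.6264
d = R·√(Δφ² + q²Δλ²) = 6374·0.21073 = 1343 km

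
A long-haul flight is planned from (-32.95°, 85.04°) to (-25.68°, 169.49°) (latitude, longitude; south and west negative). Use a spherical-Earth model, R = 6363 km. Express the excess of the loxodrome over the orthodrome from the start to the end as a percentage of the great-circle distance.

Great circle: σ = 1.2568 rad → d_gc = Rσ = 7997.2 km
Rhumb: Δφ = +0.1269, Δλ = +1.4739, Δψ = +0.1457, q = Δφ/Δψ = 0.8710 → d_rh = R√(Δφ²+q²Δλ²) = 8208.5 km
Excess = (8208.5 − 7997.2) / 7997.2 = 211.3 / 7997.2 = 2.64% ≈ 2.6%

2.6%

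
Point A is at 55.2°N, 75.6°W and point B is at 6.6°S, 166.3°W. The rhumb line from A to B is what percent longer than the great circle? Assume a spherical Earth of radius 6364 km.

Great circle: σ = 1.6723 rad → d_gc = Rσ = 10642.4 km
Rhumb: Δφ = -1.0786, Δλ = -1.5830, Δψ = -1.2758, q = Δφ/Δψ = 0.8455 → d_rh = R√(Δφ²+q²Δλ²) = 10939.1 km
Excess = (10939.1 − 10642.4) / 10642.4 = 296.7 / 10642.4 = 2.79% ≈ 2.8%

2.8%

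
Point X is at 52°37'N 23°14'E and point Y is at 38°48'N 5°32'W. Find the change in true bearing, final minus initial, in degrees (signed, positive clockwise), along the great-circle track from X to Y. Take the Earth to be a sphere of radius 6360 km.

-21.0°

At departure: θ₁ = atan2(sin Δλ cos φ₂, cos φ₁ sin φ₂ − sin φ₁ cos φ₂ cos Δλ) = 246.59°
At arrival: θ₂ = atan2(sin Δλ cos φ₁, −cos φ₂ sin φ₁ + sin φ₂ cos φ₁ cos Δλ) = 225.64°
Δθ = θ₂ − θ₁ = -21.0°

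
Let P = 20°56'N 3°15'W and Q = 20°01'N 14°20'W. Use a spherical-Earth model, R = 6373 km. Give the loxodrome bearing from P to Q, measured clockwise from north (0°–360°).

Meridional parts: M(φ₁)=+0.3738, M(φ₂)=+0.3567 → ΔM = -0.0171;  Δλ = -0.1934 rad
tan C = Δλ / ΔM = +11.3269 → C = 264.95°

265.0°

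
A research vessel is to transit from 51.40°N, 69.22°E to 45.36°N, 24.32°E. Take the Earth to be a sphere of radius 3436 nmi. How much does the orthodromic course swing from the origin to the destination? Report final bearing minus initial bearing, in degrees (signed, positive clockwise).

Initial bearing θ₁ = atan2(sin Δλ cos φ₂, cos φ₁ sin φ₂ − sin φ₁ cos φ₂ cos Δλ) = 276.32°
Final bearing θ₂ = (initial bearing from the destination back to the start) + 180° = 241.95°
Δθ = θ₂ − θ₁ = -34.4°

-34.4°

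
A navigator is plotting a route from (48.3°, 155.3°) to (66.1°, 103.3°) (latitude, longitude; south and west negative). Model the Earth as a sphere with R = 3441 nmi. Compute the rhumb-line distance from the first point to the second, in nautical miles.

1967 nmi

Rhumb course C = atan2(Δλ, Δψ) with Δψ = ln[tan(π/4+φ₂/2)/tan(π/4+φ₁/2)] = +0.5875, Δλ = -0.9076 → C = 302.92°
d = R·|Δφ| / |cos C| = 3441·0.31067 / 0.54343 = 1967 nmi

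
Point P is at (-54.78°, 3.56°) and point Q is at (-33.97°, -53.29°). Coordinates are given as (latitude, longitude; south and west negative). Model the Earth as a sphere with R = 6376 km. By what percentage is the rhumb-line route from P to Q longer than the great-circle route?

2.2%

Great circle: σ = 0.7698 rad → d_gc = Rσ = 4908.5 km
Rhumb: Δφ = +0.3632, Δλ = -0.9922, Δψ = +0.5165, q = Δφ/Δψ = 0.7032 → d_rh = R√(Δφ²+q²Δλ²) = 5015.1 km
Excess = (5015.1 − 4908.5) / 4908.5 = 106.6 / 4908.5 = 2.17% ≈ 2.2%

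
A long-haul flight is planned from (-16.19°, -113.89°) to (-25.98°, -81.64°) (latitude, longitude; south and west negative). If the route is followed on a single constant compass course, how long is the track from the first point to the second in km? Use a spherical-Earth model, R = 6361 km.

3508 km

Rhumb course C = atan2(Δλ, Δψ) with Δψ = ln[tan(π/4+φ₂/2)/tan(π/4+φ₁/2)] = -0.1834, Δλ = +0.5629 → C = 108.05°
d = R·|Δφ| / |cos C| = 6361·0.17087 / 0.30983 = 3508 km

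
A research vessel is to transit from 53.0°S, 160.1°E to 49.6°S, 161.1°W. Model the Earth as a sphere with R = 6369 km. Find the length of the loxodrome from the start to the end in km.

2721 km

Rhumb course C = atan2(Δλ, Δψ) with Δψ = ln[tan(π/4+φ₂/2)/tan(π/4+φ₁/2)] = +0.0950, Δλ = +0.6772 → C = 82.02°
d = R·|Δφ| / |cos C| = 6369·0.05934 / 0.13888 = 2721 km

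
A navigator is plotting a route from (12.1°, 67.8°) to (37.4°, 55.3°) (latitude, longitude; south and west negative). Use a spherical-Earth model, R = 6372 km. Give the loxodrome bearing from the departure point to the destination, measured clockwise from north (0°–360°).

336.1°

Δψ = ln[tan(π/4+φ₂/2)/tan(π/4+φ₁/2)] = +0.4920
Δλ = -0.2182 rad (taken the short way round)
course = atan2(Δλ, Δψ) = 336.09°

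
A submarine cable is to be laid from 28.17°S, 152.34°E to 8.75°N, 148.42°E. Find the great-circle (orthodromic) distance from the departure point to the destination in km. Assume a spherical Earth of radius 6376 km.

Haversine: a = sin²(Δφ/2)+cos φ₁ cos φ₂ sin²(Δλ/2) = 0.10128;  σ = 2·atan2(√a,√(1−a))
σ = 37.114° → d = Rσ = 6376·0.64776 = 4130 km

4130 km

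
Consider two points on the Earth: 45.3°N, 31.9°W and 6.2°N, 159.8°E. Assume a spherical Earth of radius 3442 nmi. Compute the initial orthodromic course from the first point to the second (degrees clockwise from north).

345.3°

N = sin Δλ·cos φ₂ = -0.2016;  D = cos φ₁ sin φ₂ − sin φ₁ cos φ₂ cos Δλ = +0.7679
initial course = atan2(N, D) = 345.29°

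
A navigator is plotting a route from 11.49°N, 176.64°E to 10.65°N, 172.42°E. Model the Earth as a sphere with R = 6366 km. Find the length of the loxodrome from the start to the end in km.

470 km

Δψ = ln[tan(π/4+φ₂/2)/tan(π/4+φ₁/2)] = -0.0149;  Δφ = -0.0147 rad,  Δλ = -0.0737 rad
q = Δφ/Δψ = 0.9814
d = R·√(Δφ² + q²Δλ²) = 6366·0.07375 = 470 km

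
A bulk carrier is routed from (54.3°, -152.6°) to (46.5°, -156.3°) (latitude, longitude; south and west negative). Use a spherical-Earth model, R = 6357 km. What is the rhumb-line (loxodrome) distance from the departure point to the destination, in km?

904 km

Δψ = ln[tan(π/4+φ₂/2)/tan(π/4+φ₁/2)] = -0.2142;  Δφ = -0.1361 rad,  Δλ = -0.0646 rad
q = Δφ/Δψ = 0.6355
d = R·√(Δφ² + q²Δλ²) = 6357·0.14219 = 904 km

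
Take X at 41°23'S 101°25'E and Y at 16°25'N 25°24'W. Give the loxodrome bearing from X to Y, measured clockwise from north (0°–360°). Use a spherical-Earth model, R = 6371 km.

Meridional parts: M(φ₁)=-0.7948, M(φ₂)=+0.2905 → ΔM = +1.0853;  Δλ = -2.2134 rad
tan C = Δλ / ΔM = -2.0394 → C = 296.12°

296.1°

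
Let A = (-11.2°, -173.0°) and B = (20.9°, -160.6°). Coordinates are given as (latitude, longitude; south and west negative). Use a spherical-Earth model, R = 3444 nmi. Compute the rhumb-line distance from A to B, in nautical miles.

2064 nmi

Δψ = ln[tan(π/4+φ₂/2)/tan(π/4+φ₁/2)] = +0.5699;  Δφ = +0.5603 rad,  Δλ = +0.2164 rad
q = Δφ/Δψ = 0.9831
d = R·√(Δφ² + q²Δλ²) = 3444·0.59929 = 2064 nmi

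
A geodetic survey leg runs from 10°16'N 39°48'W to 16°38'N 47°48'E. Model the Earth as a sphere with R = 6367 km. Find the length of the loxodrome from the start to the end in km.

Δψ = ln[tan(π/4+φ₂/2)/tan(π/4+φ₁/2)] = +0.1143;  Δφ = +0.1111 rad,  Δλ = +1.5289 rad
q = Δφ/Δψ = 0.9720
d = R·√(Δφ² + q²Δλ²) = 6367·1.49027 = 9489 km

9489 km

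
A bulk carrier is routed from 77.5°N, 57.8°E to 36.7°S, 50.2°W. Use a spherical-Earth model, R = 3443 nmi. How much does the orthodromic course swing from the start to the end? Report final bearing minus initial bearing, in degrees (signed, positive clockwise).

-82.9°

At departure: θ₁ = atan2(sin Δλ cos φ₂, cos φ₁ sin φ₂ − sin φ₁ cos φ₂ cos Δλ) = 278.40°
At arrival: θ₂ = atan2(sin Δλ cos φ₁, −cos φ₂ sin φ₁ + sin φ₂ cos φ₁ cos Δλ) = 195.49°
Δθ = θ₂ − θ₁ = -82.9°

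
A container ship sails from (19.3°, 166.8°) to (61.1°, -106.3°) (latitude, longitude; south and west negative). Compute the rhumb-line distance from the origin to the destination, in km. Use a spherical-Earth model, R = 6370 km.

Δψ = ln[tan(π/4+φ₂/2)/tan(π/4+φ₁/2)] = +1.0126;  Δφ = +0.7295 rad,  Δλ = +1.5167 rad
q = Δφ/Δψ = 0.7205
d = R·√(Δφ² + q²Δλ²) = 6370·1.31388 = 8369 km

8369 km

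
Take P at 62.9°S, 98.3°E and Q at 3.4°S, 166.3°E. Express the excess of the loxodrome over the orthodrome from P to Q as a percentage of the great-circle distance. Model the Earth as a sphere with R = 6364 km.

2.3%

Great circle: σ = 1.3458 rad → d_gc = Rσ = 8564.4 km
Rhumb: Δφ = +1.0385, Δλ = +1.1868, Δψ = +1.3636, q = Δφ/Δψ = 0.7616 → d_rh = R√(Δφ²+q²Δλ²) = 8761.5 km
Excess = (8761.5 − 8564.4) / 8564.4 = 197.1 / 8564.4 = 2.30% ≈ 2.3%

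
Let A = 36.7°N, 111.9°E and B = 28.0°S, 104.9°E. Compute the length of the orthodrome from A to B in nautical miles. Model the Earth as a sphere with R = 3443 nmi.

cos σ = sin φ₁ sin φ₂ + cos φ₁ cos φ₂ cos Δλ
      = sin(36.70°)sin(-28.00°) + cos(36.70°)cos(-28.00°)cos(-7.00°) = 0.4221
σ = 65.034° → d = Rσ = 3443·1.13506 = 3908 nmi

3908 nmi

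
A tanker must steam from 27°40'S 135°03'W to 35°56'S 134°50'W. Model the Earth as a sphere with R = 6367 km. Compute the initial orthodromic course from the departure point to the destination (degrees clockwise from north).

N = sin Δλ·cos φ₂ = +0.0031;  D = cos φ₁ sin φ₂ − sin φ₁ cos φ₂ cos Δλ = -0.1438
initial course = atan2(N, D) = 178.78°

178.8°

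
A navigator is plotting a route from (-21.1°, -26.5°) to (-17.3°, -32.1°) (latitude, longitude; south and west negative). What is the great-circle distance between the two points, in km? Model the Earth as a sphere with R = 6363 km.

723 km

cos σ = sin φ₁ sin φ₂ + cos φ₁ cos φ₂ cos Δλ
      = sin(-21.10°)sin(-17.30°) + cos(-21.10°)cos(-17.30°)cos(-5.60°) = 0.9936
σ = 6.511° → d = Rσ = 6363·0.11364 = 723 km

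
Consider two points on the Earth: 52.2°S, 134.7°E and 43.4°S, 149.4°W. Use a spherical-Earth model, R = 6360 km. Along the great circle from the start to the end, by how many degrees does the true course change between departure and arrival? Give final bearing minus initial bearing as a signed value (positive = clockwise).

-60.2°

At departure: θ₁ = atan2(sin Δλ cos φ₂, cos φ₁ sin φ₂ − sin φ₁ cos φ₂ cos Δλ) = 111.76°
At arrival: θ₂ = atan2(sin Δλ cos φ₁, −cos φ₂ sin φ₁ + sin φ₂ cos φ₁ cos Δλ) = 51.58°
Δθ = θ₂ − θ₁ = -60.2°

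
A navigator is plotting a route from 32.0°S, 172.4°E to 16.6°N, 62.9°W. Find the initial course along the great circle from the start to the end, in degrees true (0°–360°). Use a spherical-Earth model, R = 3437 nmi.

93.4°

N = sin Δλ·cos φ₂ = +0.7879;  D = cos φ₁ sin φ₂ − sin φ₁ cos φ₂ cos Δλ = -0.0468
initial course = atan2(N, D) = 93.40°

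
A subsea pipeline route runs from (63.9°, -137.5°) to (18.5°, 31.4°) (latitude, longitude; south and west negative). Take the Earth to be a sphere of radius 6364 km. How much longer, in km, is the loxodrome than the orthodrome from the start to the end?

3262 km

Great circle: cos σ = sin φ₁ sin φ₂ + cos φ₁ cos φ₂ cos Δλ,  σ = 1.6956 rad → d_gc = 10790.6 km
Rhumb line: Δψ = -1.1333, q = Δφ/Δψ = 0.6992, d_rh = R√(Δφ²+q²Δλ²) = 14052.8 km
Excess = 14052.8 − 10790.6 = 3262.2 ≈ 3262 km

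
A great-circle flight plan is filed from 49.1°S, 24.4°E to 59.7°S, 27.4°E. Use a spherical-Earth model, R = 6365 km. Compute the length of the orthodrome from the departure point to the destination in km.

cos σ = sin φ₁ sin φ₂ + cos φ₁ cos φ₂ cos Δλ
      = sin(-49.10°)sin(-59.70°) + cos(-49.10°)cos(-59.70°)cos(3.00°) = 0.9825
σ = 10.740° → d = Rσ = 6365·0.18745 = 1193 km

1193 km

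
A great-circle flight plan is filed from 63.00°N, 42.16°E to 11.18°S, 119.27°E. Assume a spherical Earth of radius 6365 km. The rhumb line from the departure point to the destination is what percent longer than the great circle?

2.3%

Great circle: σ = 1.6443 rad → d_gc = Rσ = 10465.8 km
Rhumb: Δφ = -1.2947, Δλ = +1.3458, Δψ = -1.6232, q = Δφ/Δψ = 0.7976 → d_rh = R√(Δφ²+q²Δλ²) = 10704.8 km
Excess = (10704.8 − 10465.8) / 10465.8 = 239.0 / 10465.8 = 2.28% ≈ 2.3%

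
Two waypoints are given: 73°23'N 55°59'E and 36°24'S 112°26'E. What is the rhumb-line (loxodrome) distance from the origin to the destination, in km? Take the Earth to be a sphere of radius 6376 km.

13060 km

Rhumb course C = atan2(Δλ, Δψ) with Δψ = ln[tan(π/4+φ₂/2)/tan(π/4+φ₁/2)] = -2.6069, Δλ = +0.9852 → C = 159.30°
d = R·|Δφ| / |cos C| = 6376·1.91608 / 0.93542 = 13060 km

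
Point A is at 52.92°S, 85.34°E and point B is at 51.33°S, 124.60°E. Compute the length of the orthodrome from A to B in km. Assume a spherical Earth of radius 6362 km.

2649 km

cos σ = sin φ₁ sin φ₂ + cos φ₁ cos φ₂ cos Δλ
      = sin(-52.92°)sin(-51.33°) + cos(-52.92°)cos(-51.33°)cos(39.26°) = 0.9146
σ = 23.854° → d = Rσ = 6362·0.41633 = 2649 km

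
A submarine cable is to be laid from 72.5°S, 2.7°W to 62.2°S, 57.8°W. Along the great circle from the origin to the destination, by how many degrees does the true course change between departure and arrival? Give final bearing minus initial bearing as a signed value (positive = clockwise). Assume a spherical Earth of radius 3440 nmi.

Initial bearing θ₁ = atan2(sin Δλ cos φ₂, cos φ₁ sin φ₂ − sin φ₁ cos φ₂ cos Δλ) = 268.28°
Final bearing θ₂ = (initial bearing from the destination back to the start) + 180° = 319.87°
Δθ = θ₂ − θ₁ = +51.6°

+51.6°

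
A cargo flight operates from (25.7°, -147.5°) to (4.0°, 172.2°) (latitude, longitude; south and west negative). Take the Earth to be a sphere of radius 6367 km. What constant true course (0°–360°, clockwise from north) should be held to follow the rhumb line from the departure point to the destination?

Δψ = ln[tan(π/4+φ₂/2)/tan(π/4+φ₁/2)] = -0.3945
Δλ = -0.7034 rad (taken the short way round)
course = atan2(Δλ, Δψ) = 240.71°

240.7°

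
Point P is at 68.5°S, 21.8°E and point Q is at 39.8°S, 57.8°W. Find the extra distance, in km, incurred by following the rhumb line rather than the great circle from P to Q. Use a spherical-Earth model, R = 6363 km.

325 km

Great circle: cos σ = sin φ₁ sin φ₂ + cos φ₁ cos φ₂ cos Δλ,  σ = 0.8679 rad → d_gc = 5522.7 km
Rhumb line: Δψ = +0.9031, q = Δφ/Δψ = 0.5546, d_rh = R√(Δφ²+q²Δλ²) = 5847.9 km
Excess = 5847.9 − 5522.7 = 325.2 ≈ 325 km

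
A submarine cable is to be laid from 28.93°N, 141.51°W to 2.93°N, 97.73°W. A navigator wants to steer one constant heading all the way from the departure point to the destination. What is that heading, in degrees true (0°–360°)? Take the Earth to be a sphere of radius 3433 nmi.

Meridional parts: M(φ₁)=+0.5279, M(φ₂)=+0.0512 → ΔM = -0.4767;  Δλ = +0.7641 rad
tan C = Δλ / ΔM = -1.6029 → C = 121.96°

122.0°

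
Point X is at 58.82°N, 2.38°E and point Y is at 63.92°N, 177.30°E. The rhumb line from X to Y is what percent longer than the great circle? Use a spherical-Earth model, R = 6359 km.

46.4%

Great circle: σ = 0.9983 rad → d_gc = Rσ = 6348.3 km
Rhumb: Δφ = +0.0890, Δλ = +3.0529, Δψ = +0.1862, q = Δφ/Δψ = 0.4779 → d_rh = R√(Δφ²+q²Δλ²) = 9295.6 km
Excess = (9295.6 − 6348.3) / 6348.3 = 2947.3 / 6348.3 = 46.43% ≈ 46.4%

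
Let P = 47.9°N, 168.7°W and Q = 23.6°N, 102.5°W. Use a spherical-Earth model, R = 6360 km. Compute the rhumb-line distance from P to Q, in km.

Rhumb course C = atan2(Δλ, Δψ) with Δψ = ln[tan(π/4+φ₂/2)/tan(π/4+φ₁/2)] = -0.5308, Δλ = +1.1554 → C = 114.67°
d = R·|Δφ| / |cos C| = 6360·0.42412 / 0.41746 = 6461 km

6461 km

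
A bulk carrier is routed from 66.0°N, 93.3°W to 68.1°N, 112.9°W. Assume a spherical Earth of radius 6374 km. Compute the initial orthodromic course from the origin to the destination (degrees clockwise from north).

N = sin Δλ·cos φ₂ = -0.1251;  D = cos φ₁ sin φ₂ − sin φ₁ cos φ₂ cos Δλ = +0.0564
initial course = atan2(N, D) = 294.26°

294.3°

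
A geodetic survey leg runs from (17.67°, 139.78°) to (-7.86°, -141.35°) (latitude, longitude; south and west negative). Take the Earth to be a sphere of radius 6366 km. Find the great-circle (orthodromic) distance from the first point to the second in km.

9101 km

cos σ = sin φ₁ sin φ₂ + cos φ₁ cos φ₂ cos Δλ
      = sin(17.67°)sin(-7.86°) + cos(17.67°)cos(-7.86°)cos(78.87°) = 0.1407
σ = 81.912° → d = Rσ = 6366·1.42964 = 9101 km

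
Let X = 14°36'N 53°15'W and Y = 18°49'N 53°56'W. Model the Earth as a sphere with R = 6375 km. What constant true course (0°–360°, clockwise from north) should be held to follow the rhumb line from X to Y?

Δψ = ln[tan(π/4+φ₂/2)/tan(π/4+φ₁/2)] = +0.0769
Δλ = -0.0119 rad (taken the short way round)
course = atan2(Δλ, Δψ) = 351.18°

351.2°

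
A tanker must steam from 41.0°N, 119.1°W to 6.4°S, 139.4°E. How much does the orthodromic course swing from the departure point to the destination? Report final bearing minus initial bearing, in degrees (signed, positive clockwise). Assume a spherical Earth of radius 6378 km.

Initial bearing θ₁ = atan2(sin Δλ cos φ₂, cos φ₁ sin φ₂ − sin φ₁ cos φ₂ cos Δλ) = 272.70°
Final bearing θ₂ = (initial bearing from the destination back to the start) + 180° = 229.34°
Δθ = θ₂ − θ₁ = -43.4°

-43.4°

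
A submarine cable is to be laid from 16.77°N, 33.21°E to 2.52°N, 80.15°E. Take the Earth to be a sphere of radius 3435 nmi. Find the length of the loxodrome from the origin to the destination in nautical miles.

Rhumb course C = atan2(Δλ, Δψ) with Δψ = ln[tan(π/4+φ₂/2)/tan(π/4+φ₁/2)] = -0.2530, Δλ = +0.8193 → C = 107.16°
d = R·|Δφ| / |cos C| = 3435·0.24871 / 0.29503 = 2896 nmi

2896 nmi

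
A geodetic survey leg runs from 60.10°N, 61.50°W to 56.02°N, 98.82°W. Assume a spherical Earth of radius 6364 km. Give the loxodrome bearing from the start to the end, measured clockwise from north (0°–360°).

258.3°

Δψ = ln[tan(π/4+φ₂/2)/tan(π/4+φ₁/2)] = -0.1348
Δλ = -0.6514 rad (taken the short way round)
course = atan2(Δλ, Δψ) = 258.31°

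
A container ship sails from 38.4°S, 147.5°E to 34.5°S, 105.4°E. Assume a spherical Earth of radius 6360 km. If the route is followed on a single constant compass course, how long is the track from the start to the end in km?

3782 km

Rhumb course C = atan2(Δλ, Δψ) with Δψ = ln[tan(π/4+φ₂/2)/tan(π/4+φ₁/2)] = +0.0847, Δλ = -0.7348 → C = 276.57°
d = R·|Δφ| / |cos C| = 6360·0.06807 / 0.11446 = 3782 km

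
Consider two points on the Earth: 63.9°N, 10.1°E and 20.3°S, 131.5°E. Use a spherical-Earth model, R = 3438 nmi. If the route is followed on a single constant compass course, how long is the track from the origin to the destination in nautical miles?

7744 nmi

Δψ = ln[tan(π/4+φ₂/2)/tan(π/4+φ₁/2)] = -1.8239;  Δφ = -1.4696 rad,  Δλ = +2.1188 rad
q = Δφ/Δψ = 0.8057
d = R·√(Δφ² + q²Δλ²) = 3438·2.25260 = 7744 nmi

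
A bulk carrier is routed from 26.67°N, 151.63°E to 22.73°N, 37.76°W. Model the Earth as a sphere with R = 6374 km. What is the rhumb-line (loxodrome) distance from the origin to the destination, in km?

Δψ = ln[tan(π/4+φ₂/2)/tan(π/4+φ₁/2)] = -0.0757;  Δφ = -0.0688 rad,  Δλ = +2.9777 rad
q = Δφ/Δψ = 0.9083
d = R·√(Δφ² + q²Δλ²) = 6374·2.70539 = 17244 km

17244 km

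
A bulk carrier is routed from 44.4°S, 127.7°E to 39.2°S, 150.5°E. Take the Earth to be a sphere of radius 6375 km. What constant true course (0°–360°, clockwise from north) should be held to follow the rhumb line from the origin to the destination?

73.0°

Δψ = ln[tan(π/4+φ₂/2)/tan(π/4+φ₁/2)] = +0.1219
Δλ = +0.3979 rad (taken the short way round)
course = atan2(Δλ, Δψ) = 72.97°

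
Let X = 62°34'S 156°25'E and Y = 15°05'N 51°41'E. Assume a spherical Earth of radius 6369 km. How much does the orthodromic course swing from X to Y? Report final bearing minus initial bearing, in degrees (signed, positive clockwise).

+67.7°

Initial bearing θ₁ = atan2(sin Δλ cos φ₂, cos φ₁ sin φ₂ − sin φ₁ cos φ₂ cos Δλ) = 264.01°
Final bearing θ₂ = (initial bearing from the destination back to the start) + 180° = 331.67°
Δθ = θ₂ − θ₁ = +67.7°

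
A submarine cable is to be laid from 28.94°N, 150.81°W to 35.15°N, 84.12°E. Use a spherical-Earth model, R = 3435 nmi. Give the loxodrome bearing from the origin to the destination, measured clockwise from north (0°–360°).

Δψ = ln[tan(π/4+φ₂/2)/tan(π/4+φ₁/2)] = +0.1280
Δλ = -2.1829 rad (taken the short way round)
course = atan2(Δλ, Δψ) = 273.36°

273.4°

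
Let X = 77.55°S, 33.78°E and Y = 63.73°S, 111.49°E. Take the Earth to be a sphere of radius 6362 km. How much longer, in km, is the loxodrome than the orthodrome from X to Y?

Great circle: cos σ = sin φ₁ sin φ₂ + cos φ₁ cos φ₂ cos Δλ,  σ = 0.4602 rad → d_gc = 2928.10 km
Rhumb line: Δψ = +0.7605, q = Δφ/Δψ = 0.3172, d_rh = R√(Δφ²+q²Δλ²) = 3137.62 km
Excess = 3137.62 − 2928.10 = 209.52 ≈ 210 km

210 km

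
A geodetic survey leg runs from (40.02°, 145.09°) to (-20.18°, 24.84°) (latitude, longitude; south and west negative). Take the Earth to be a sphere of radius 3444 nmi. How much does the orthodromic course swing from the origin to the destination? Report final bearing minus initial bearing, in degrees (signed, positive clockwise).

At departure: θ₁ = atan2(sin Δλ cos φ₂, cos φ₁ sin φ₂ − sin φ₁ cos φ₂ cos Δλ) = 272.82°
At arrival: θ₂ = atan2(sin Δλ cos φ₁, −cos φ₂ sin φ₁ + sin φ₂ cos φ₁ cos Δλ) = 234.58°
Δθ = θ₂ − θ₁ = -38.2°

-38.2°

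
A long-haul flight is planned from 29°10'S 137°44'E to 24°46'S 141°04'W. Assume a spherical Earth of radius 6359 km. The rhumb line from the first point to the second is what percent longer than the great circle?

Great circle: σ = 1.2393 rad → d_gc = Rσ = 7880.7 km
Rhumb: Δφ = +0.0768, Δλ = +1.4172, Δψ = +0.0862, q = Δφ/Δψ = 0.8909 → d_rh = R√(Δφ²+q²Δλ²) = 8044.0 km
Excess = (8044.0 − 7880.7) / 7880.7 = 163.3 / 7880.7 = 2.07% ≈ 2.1%

2.1%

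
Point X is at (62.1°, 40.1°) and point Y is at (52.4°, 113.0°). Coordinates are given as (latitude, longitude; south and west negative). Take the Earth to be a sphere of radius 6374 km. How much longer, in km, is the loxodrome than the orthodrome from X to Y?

Great circle: cos σ = sin φ₁ sin φ₂ + cos φ₁ cos φ₂ cos Δλ,  σ = 0.6695 rad → d_gc = 4267.2 km
Rhumb line: Δψ = -0.3152, q = Δφ/Δψ = 0.5372, d_rh = R√(Δφ²+q²Δλ²) = 4488.2 km
Excess = 4488.2 − 4267.2 = 221.0 ≈ 221 km

221 km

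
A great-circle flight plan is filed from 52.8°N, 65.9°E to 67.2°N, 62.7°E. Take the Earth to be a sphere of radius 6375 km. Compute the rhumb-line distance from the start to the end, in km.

Δψ = ln[tan(π/4+φ₂/2)/tan(π/4+φ₁/2)] = +0.5122;  Δφ = +0.2513 rad,  Δλ = -0.0559 rad
q = Δφ/Δψ = 0.4906
d = R·√(Δφ² + q²Δλ²) = 6375·0.25282 = 1612 km

1612 km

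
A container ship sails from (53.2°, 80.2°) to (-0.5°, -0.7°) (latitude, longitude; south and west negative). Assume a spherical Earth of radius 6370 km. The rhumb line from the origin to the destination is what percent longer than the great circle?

2.3%

Great circle: σ = 1.4829 rad → d_gc = Rσ = 9446.3 km
Rhumb: Δφ = -0.9372, Δλ = -1.4120, Δψ = -1.1094, q = Δφ/Δψ = 0.8448 → d_rh = R√(Δφ²+q²Δλ²) = 9663.5 km
Excess = (9663.5 − 9446.3) / 9446.3 = 217.2 / 9446.3 = 2.30% ≈ 2.3%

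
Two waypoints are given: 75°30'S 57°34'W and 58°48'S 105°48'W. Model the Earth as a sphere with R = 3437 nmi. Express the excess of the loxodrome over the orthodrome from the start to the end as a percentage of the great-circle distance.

2.5%

Great circle: σ = 0.4165 rad → d_gc = Rσ = 1431.5 nmi
Rhumb: Δφ = +0.2915, Δλ = -0.8418, Δψ = +0.7861, q = Δφ/Δψ = 0.3708 → d_rh = R√(Δφ²+q²Δλ²) = 1467.9 nmi
Excess = (1467.9 − 1431.5) / 1431.5 = 36.4 / 1431.5 = 2.54% ≈ 2.5%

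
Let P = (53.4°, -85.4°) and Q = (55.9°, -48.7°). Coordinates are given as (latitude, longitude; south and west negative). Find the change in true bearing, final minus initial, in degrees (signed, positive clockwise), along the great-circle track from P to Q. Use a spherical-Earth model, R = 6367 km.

Initial bearing θ₁ = atan2(sin Δλ cos φ₂, cos φ₁ sin φ₂ − sin φ₁ cos φ₂ cos Δλ) = 68.37°
Final bearing θ₂ = (initial bearing from the destination back to the start) + 180° = 98.66°
Δθ = θ₂ − θ₁ = +30.3°

+30.3°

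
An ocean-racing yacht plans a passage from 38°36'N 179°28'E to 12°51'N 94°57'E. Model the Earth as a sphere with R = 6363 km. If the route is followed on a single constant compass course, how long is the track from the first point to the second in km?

Δψ = ln[tan(π/4+φ₂/2)/tan(π/4+φ₁/2)] = -0.5052;  Δφ = -0.4494 rad,  Δλ = -1.4751 rad
q = Δφ/Δψ = 0.8897
d = R·√(Δφ² + q²Δλ²) = 6363·1.38718 = 8827 km

8827 km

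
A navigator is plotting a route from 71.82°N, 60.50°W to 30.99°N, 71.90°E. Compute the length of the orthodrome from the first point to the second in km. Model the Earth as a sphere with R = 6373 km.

8010 km

Haversine: a = sin²(Δφ/2)+cos φ₁ cos φ₂ sin²(Δλ/2) = 0.34558;  σ = 2·atan2(√a,√(1−a))
σ = 72.011° → d = Rσ = 6373·1.25683 = 8010 km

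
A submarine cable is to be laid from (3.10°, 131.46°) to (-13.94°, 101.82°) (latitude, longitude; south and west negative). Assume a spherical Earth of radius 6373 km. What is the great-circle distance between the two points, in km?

3779 km

Haversine: a = sin²(Δφ/2)+cos φ₁ cos φ₂ sin²(Δλ/2) = 0.08536;  σ = 2·atan2(√a,√(1−a))
σ = 33.974° → d = Rσ = 6373·0.59296 = 3779 km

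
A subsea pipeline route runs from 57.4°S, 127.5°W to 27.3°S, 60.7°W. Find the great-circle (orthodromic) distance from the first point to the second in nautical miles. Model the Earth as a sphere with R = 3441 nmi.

3297 nmi

Haversine: a = sin²(Δφ/2)+cos φ₁ cos φ₂ sin²(Δλ/2) = 0.21250;  σ = 2·atan2(√a,√(1−a))
σ = 54.901° → d = Rσ = 3441·0.95820 = 3297 nmi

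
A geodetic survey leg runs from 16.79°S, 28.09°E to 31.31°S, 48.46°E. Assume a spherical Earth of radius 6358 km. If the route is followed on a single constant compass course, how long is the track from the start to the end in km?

2612 km

Δψ = ln[tan(π/4+φ₂/2)/tan(π/4+φ₁/2)] = -0.2786;  Δφ = -0.2534 rad,  Δλ = +0.3555 rad
q = Δφ/Δψ = 0.9098
d = R·√(Δφ² + q²Δλ²) = 6358·0.41090 = 2612 km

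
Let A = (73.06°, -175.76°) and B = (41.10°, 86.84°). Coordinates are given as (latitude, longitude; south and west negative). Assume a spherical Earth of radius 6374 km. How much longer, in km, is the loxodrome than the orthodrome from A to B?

Great circle: cos σ = sin φ₁ sin φ₂ + cos φ₁ cos φ₂ cos Δλ,  σ = 0.9266 rad → d_gc = 5906.0 km
Rhumb line: Δψ = -1.1162, q = Δφ/Δψ = 0.4997, d_rh = R√(Δφ²+q²Δλ²) = 6477.9 km
Excess = 6477.9 − 5906.0 = 571.9 ≈ 572 km

572 km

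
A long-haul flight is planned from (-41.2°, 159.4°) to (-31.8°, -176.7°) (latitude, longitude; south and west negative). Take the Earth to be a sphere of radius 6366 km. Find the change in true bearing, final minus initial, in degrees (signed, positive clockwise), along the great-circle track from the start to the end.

-14.4°

Initial bearing θ₁ = atan2(sin Δλ cos φ₂, cos φ₁ sin φ₂ − sin φ₁ cos φ₂ cos Δλ) = 71.48°
Final bearing θ₂ = (initial bearing from the destination back to the start) + 180° = 57.08°
Δθ = θ₂ − θ₁ = -14.4°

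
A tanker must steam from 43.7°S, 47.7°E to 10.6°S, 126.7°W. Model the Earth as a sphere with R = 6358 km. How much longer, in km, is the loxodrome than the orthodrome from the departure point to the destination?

3322 km

Great circle: cos σ = sin φ₁ sin φ₂ + cos φ₁ cos φ₂ cos Δλ,  σ = 2.1897 rad → d_gc = 13922.2 km
Rhumb line: Δψ = +0.6636, q = Δφ/Δψ = 0.8706, d_rh = R√(Δφ²+q²Δλ²) = 17244.2 km
Excess = 17244.2 − 13922.2 = 3322.0 ≈ 3322 km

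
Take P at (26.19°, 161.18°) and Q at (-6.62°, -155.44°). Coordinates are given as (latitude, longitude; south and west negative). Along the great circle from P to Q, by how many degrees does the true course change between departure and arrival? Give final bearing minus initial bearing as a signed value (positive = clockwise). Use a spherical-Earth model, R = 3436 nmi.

At departure: θ₁ = atan2(sin Δλ cos φ₂, cos φ₁ sin φ₂ − sin φ₁ cos φ₂ cos Δλ) = 121.74°
At arrival: θ₂ = atan2(sin Δλ cos φ₁, −cos φ₂ sin φ₁ + sin φ₂ cos φ₁ cos Δλ) = 129.81°
Δθ = θ₂ − θ₁ = +8.1°

+8.1°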